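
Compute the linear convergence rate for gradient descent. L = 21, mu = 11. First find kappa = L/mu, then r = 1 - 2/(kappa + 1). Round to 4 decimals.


Step 1: Compute the condition number.
kappa = L/mu = 21/11 = 1.9091
Step 2: Compute the convergence rate.
r = 1 - 2/(kappa + 1) = 1 - 2*mu/(L + mu) = (L - mu)/(L + mu) = 10/32 = 0.3125


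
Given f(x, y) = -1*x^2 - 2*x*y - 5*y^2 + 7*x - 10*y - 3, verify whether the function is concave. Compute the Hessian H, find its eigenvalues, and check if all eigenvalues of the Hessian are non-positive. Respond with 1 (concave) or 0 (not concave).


The Hessian of f(x,y) = -1*x^2 - 2*x*y - 5*y^2 + 7*x - 10*y - 3 is:
H = [[-2, -2], [-2, -10]]
Trace = -2 - 10 = -12
Determinant = -2*-10 - (-2)^2 = 16
Discriminant = (-12)^2 - 4*16 = 80.0
Eigenvalues: lambda_1 = -10.4721, lambda_2 = -1.5279
The function is concave.

1


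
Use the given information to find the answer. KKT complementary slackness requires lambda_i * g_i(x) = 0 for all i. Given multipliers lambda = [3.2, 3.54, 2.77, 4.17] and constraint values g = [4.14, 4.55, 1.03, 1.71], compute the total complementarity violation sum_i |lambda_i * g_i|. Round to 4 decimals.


KKT complementary slackness check:
lambda_1 * g_1 = 3.2 * 4.14 = 13.248
lambda_2 * g_2 = 3.54 * 4.55 = 16.107
lambda_3 * g_3 = 2.77 * 1.03 = 2.8531
lambda_4 * g_4 = 4.17 * 1.71 = 7.1307
Total violation = 13.248 + 16.107 + 2.8531 + 7.1307 = 39.3388


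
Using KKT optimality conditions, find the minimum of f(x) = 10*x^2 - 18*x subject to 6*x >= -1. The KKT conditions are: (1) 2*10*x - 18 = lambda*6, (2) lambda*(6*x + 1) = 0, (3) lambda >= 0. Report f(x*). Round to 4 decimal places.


Step 1: Try lambda = 0 (constraint inactive).
Stationarity: 2*10*x - 18 = 0
x* = 18/(2*10) = 0.9
Check constraint: 6*0.9 = 5.4 >= -1 -- satisfied.
Step 2: Compute optimal value.
f(x*) = 10*0.9^2 - 18*0.9 = -8.1


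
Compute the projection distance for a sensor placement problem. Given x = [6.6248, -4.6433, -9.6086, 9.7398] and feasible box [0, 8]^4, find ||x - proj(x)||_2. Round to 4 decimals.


Project each component onto [0, 8].
clip(6.6248) = 6.6248, clip(-4.6433) = 0.0, clip(-9.6086) = 0.0, clip(9.7398) = 8.0
Projection = [6.6248, 0.0, 0.0, 8.0]
Squared diffs: [0.0, 21.5602, 92.3252, 3.0269]
Distance = sqrt(116.9123) = 10.8126


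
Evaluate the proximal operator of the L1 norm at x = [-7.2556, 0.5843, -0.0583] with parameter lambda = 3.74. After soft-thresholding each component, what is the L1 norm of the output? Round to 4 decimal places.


Soft-thresholding with lambda = 3.74:
prox(-7.2556) = sign(-7.2556)*max(|-7.2556| - 3.74, 0) = -3.5156
prox(0.5843) = sign(0.5843)*max(|0.5843| - 3.74, 0) = 0.0
prox(-0.0583) = sign(-0.0583)*max(|-0.0583| - 3.74, 0) = 0.0
prox(x) = [-3.5156, 0.0, 0.0]
||prox(x)||_1 = 3.5156 + 0.0 + 0.0 = 3.5156


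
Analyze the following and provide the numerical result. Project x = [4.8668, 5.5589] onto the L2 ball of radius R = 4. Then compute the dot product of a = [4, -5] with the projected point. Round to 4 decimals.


Step 1: Compute ||x|| (intermediates to 6 decimals).
||x|| = sqrt(4.8668^2 + 5.5589^2) = 7.388309
Step 2: Project.
Since ||x|| > R, scale = R/||x|| = 4/7.388309 = 0.541396, proj(x) = scale * x
proj(x) = [2.634866, 3.009566]
Step 3: Dot product.
a^T * proj(x) = 4*2.634866 - 5*3.009566 = -4.5084


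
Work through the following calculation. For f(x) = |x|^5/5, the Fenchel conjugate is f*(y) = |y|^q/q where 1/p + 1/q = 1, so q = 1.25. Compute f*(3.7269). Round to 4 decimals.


The conjugate exponent q satisfies 1/p + 1/q = 1.
p = 5, so q = 5/(5 - 1) = 1.25
|y|^q = 3.7269^1.25 = 5.1783
f*(3.7269) = 5.1783 / 1.25 = 4.1426


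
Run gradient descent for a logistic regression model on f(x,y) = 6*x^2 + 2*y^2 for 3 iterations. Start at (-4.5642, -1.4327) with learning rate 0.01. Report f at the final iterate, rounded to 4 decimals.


Gradient descent on f(x,y) = 6*x^2 + 2*y^2.
Starting point: (-4.5642, -1.4327), alpha = 0.01
Step 1: grad_x = 2*6*-4.5642 = -54.7704, grad_y = 2*2*-1.4327 = -5.7308
  x_1 = -4.5642 - 0.01*-54.7704 = -4.0165
  y_1 = -1.4327 - 0.01*-5.7308 = -1.3754
Step 2: grad_x = 2*6*-4.0165 = -48.198, grad_y = 2*2*-1.3754 = -5.5016
  x_2 = -4.0165 - 0.01*-48.198 = -3.5345
  y_2 = -1.3754 - 0.01*-5.5016 = -1.3204
Step 3: grad_x = 2*6*-3.5345 = -42.4142, grad_y = 2*2*-1.3204 = -5.2815
  x_3 = -3.5345 - 0.01*-42.4142 = -3.1104
  y_3 = -1.3204 - 0.01*-5.2815 = -1.2676
f(-3.1104, -1.2676) = 6*(-3.1104)^2 + 2*(-1.2676)^2 = 61.26


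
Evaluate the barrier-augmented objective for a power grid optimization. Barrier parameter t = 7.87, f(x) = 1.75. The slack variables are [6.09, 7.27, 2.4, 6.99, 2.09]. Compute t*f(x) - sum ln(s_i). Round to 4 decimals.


Step 1: Compute log-barrier.
ln values: [1.8066, 1.9838, 0.8755, 1.9445, 0.7372]
phi = -(1.8066 + 1.9838 + 0.8755 + 1.9445 + 0.7372) = -7.3475
Step 2: Compute augmented objective.
t*f(x) = 7.87*1.75 = 13.7725
Total = 13.7725 - 7.3475 = 6.425


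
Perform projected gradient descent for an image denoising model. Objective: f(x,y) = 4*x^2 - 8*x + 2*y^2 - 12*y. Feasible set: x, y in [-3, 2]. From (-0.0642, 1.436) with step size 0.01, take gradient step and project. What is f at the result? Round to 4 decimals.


Step 1: Compute gradient at (-0.0642, 1.436).
grad_x = 2*4*-0.0642 - 8 = -8.5136
grad_y = 2*2*1.436 - 12 = -6.256
Step 2: Gradient step.
x_raw = -0.0642 - 0.01*-8.5136 = 0.0209
y_raw = 1.436 - 0.01*-6.256 = 1.4986
Step 3: Project onto [-3, 2].
x_proj = clip(0.0209) = 0.0209
y_proj = clip(1.4986) = 1.4986
Step 4: Evaluate f.
f(0.0209, 1.4986) = -13.6571


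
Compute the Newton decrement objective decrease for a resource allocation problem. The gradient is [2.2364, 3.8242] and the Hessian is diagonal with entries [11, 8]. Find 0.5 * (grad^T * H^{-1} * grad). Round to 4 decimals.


Step 1: H is diagonal, so H^(-1) * g = [0.2033, 0.478].
Step 2: g^T H^(-1) g = sum_i g_i^2 / H_ii
  = (2.2364)^2/11 + (3.8242)^2/8
  = 0.4547 + 1.8281 = 2.2827
Step 3: Objective decrease = 0.5 * g^T H^(-1) g = 1.1414


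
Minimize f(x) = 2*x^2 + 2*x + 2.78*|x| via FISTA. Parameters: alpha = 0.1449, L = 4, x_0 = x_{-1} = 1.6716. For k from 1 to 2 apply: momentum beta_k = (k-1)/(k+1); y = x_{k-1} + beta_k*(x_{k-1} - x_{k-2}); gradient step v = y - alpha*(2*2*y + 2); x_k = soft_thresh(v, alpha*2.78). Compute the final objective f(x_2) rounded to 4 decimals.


FISTA on f(x) = 2*x^2 + 2*x + 2.78*|x|
L = 4, alpha = 0.1449
Iteration 1: beta = 0.0, y = 1.6716 + 0.0*(1.6716 - 1.6716) = 1.6716
  grad(y) = 8.6864, v = y - alpha*grad = 0.4129
  prox(v) = soft_thresh(0.4129, 0.4028) = 0.0101
Iteration 2: beta = 0.3333, y = 0.0101 + 0.3333*(0.0101 - 1.6716) = -0.5437
  grad(y) = -0.1748, v = y - alpha*grad = -0.5184
  prox(v) = soft_thresh(-0.5184, 0.4028) = -0.1156
f(x_2) = 2*(-0.1156)^2 + 2*(-0.1156) + 2.78*|-0.1156| = 0.1168


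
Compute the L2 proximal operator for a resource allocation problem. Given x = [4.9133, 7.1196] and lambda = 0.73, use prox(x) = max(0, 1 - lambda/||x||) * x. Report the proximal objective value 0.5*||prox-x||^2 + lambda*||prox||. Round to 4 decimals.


Step 1: Compute ||x||.
||x|| = 8.6504
Step 2: Compute scaling factor.
scale = max(0, 1 - 0.73/8.6504) = 0.9156
Step 3: prox(x) = [4.4987, 6.5188]
||prox(x)|| = 7.9204
Step 4: Proximal objective.
0.5*||prox-x||^2 = 0.2665
lambda*||prox|| = 5.7819
Total = 6.0483


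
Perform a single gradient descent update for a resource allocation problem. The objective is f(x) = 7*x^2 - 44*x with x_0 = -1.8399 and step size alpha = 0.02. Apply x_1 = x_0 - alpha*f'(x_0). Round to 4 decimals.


We compute the gradient at x_0 and apply the update.
f'(x) = 14*x - 44
f'(-1.8399) = 14*-1.8399 - 44 = -69.7586
x_1 = -1.8399 - 0.02*-69.7586 = -0.4447


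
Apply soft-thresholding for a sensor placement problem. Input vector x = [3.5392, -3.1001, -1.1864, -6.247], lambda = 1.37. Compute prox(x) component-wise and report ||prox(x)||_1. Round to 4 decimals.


Soft-thresholding with lambda = 1.37:
prox(3.5392) = sign(3.5392)*max(|3.5392| - 1.37, 0) = 2.1692
prox(-3.1001) = sign(-3.1001)*max(|-3.1001| - 1.37, 0) = -1.7301
prox(-1.1864) = sign(-1.1864)*max(|-1.1864| - 1.37, 0) = 0.0
prox(-6.247) = sign(-6.247)*max(|-6.247| - 1.37, 0) = -4.877
prox(x) = [2.1692, -1.7301, 0.0, -4.877]
||prox(x)||_1 = 2.1692 + 1.7301 + 0.0 + 4.877 = 8.7763


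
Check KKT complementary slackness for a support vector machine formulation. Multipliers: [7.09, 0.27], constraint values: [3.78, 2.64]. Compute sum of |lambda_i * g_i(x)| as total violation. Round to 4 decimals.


KKT complementary slackness check:
lambda_1 * g_1 = 7.09 * 3.78 = 26.8002
lambda_2 * g_2 = 0.27 * 2.64 = 0.7128
Total violation = 26.8002 + 0.7128 = 27.513


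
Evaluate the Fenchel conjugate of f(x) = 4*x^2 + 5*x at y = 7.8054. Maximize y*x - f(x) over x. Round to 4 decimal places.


f*(y) = sup_x {y*x - a*x^2 - b*x} = sup_x {(y-b)*x - a*x^2}
FOC: (y - b) - 2a*x = 0 => x* = (y - b)/(2a)
x* = (7.8054 - 5)/(2*4) = 0.3507
f*(7.8054) = (y-b)^2/(4a) = (7.8054 - 5)^2/(4*4)
= 7.8703/16 = 0.4919


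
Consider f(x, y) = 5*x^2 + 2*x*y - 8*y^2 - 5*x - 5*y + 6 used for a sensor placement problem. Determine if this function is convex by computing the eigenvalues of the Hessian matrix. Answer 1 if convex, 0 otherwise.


The Hessian of f(x,y) = 5*x^2 + 2*x*y - 8*y^2 - 5*x - 5*y + 6 is:
H = [[10, 2], [2, -16]]
Trace = 10 - 16 = -6
Determinant = 10*-16 - (2)^2 = -164
Discriminant = (-6)^2 - 4*-164 = 692.0
Eigenvalues: lambda_1 = -16.1529, lambda_2 = 10.1529
The function is not convex.

0


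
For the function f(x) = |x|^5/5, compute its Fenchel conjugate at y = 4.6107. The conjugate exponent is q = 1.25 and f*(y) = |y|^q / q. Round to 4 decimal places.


The conjugate exponent q satisfies 1/p + 1/q = 1.
p = 5, so q = 5/(5 - 1) = 1.25
|y|^q = 4.6107^1.25 = 6.7563
f*(4.6107) = 6.7563 / 1.25 = 5.405


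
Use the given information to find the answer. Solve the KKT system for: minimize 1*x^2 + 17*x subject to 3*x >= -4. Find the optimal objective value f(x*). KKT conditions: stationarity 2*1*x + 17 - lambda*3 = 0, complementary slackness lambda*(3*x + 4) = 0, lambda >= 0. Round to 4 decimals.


Step 1: Try lambda = 0 (constraint inactive).
x_unc = -17/(2*1) = -8.5
Check: 3*-8.5 = -25.5 < -4 -- violated!
Step 2: Constraint must be active: 3*x = -4
x* = -4/3 = -1.3333 (rounded; the exact value -4/3 is used below)
lambda = (2*1*(-4/3) + 17)/3 = 4.7778
Step 3: Compute optimal value.
f(x*) = 1*(-4/3)^2 + 17*(-4/3) = -20.8889


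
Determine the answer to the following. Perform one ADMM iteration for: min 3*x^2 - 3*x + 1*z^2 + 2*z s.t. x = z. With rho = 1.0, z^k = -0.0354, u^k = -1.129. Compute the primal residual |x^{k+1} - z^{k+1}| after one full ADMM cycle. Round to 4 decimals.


ADMM iteration with rho = 1.0, z^k = -0.0354, u^k = -1.129
Step 1: x-update.
Minimize 3*x^2 - 3*x + (1.0/2)*(x + 0.0354 - 1.129)^2
FOC: (2*3 + 1.0)*x = 3 + 1.0*(-0.0354 + 1.129)
x^{k+1} = 0.5848
Step 2: z-update.
Minimize 1*z^2 + 2*z + (1.0/2)*(0.5848 - z - 1.129)^2
FOC: (2*1 + 1.0)*z = -2 + 1.0*(0.5848 - 1.129)
z^{k+1} = -0.8481
Step 3: u-update.
u^{k+1} = -1.129 + 0.5848 + 0.8481 = 0.3039
Step 4: Primal residual = |0.5848 + 0.8481| = 1.4329


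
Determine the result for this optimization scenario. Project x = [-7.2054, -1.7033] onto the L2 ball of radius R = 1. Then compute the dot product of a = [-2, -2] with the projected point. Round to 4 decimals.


Step 1: Compute ||x|| (intermediates to 6 decimals).
||x|| = sqrt((-7.2054)^2 + (-1.7033)^2) = 7.403987
Step 2: Project.
Since ||x|| > R, scale = R/||x|| = 1/7.403987 = 0.135062, proj(x) = scale * x
proj(x) = [-0.973176, -0.230051]
Step 3: Dot product.
a^T * proj(x) = -2*(-0.973176) - 2*(-0.230051) = 2.4065


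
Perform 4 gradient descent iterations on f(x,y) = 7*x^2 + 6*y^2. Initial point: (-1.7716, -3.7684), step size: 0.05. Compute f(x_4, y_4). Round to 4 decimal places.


Gradient descent on f(x,y) = 7*x^2 + 6*y^2.
Starting point: (-1.7716, -3.7684), alpha = 0.05
Step 1: grad_x = 2*7*-1.7716 = -24.8024, grad_y = 2*6*-3.7684 = -45.2208
  x_1 = -1.7716 - 0.05*-24.8024 = -0.5315
  y_1 = -3.7684 - 0.05*-45.2208 = -1.5074
Step 2: grad_x = 2*7*-0.5315 = -7.4407, grad_y = 2*6*-1.5074 = -18.0883
  x_2 = -0.5315 - 0.05*-7.4407 = -0.1594
  y_2 = -1.5074 - 0.05*-18.0883 = -0.6029
Step 3: grad_x = 2*7*-0.1594 = -2.2322, grad_y = 2*6*-0.6029 = -7.2353
  x_3 = -0.1594 - 0.05*-2.2322 = -0.0478
  y_3 = -0.6029 - 0.05*-7.2353 = -0.2412
Step 4: grad_x = 2*7*-0.0478 = -0.6697, grad_y = 2*6*-0.2412 = -2.8941
  x_4 = -0.0478 - 0.05*-0.6697 = -0.0143
  y_4 = -0.2412 - 0.05*-2.8941 = -0.0965
f(-0.0143, -0.0965) = 7*(-0.0143)^2 + 6*(-0.0965)^2 = 0.0573


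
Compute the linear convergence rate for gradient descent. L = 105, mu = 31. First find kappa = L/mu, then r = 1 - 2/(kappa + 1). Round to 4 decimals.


Step 1: Compute the condition number.
kappa = L/mu = 105/31 = 3.3871
Step 2: Compute the convergence rate.
r = 1 - 2/(kappa + 1) = 1 - 2*mu/(L + mu) = (L - mu)/(L + mu) = 74/136 = 0.5441


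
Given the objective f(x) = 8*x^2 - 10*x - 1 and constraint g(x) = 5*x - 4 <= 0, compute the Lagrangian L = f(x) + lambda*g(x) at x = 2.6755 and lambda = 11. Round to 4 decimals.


Step 1: Evaluate f(x).
f(2.6755) = 8*2.6755^2 - 10*2.6755 - 1 = 29.5114
Step 2: Evaluate g(x).
g(2.6755) = 5*2.6755 - 4 = 9.3775
Step 3: Compute Lagrangian.
L = 29.5114 + 11*9.3775 = 132.6639


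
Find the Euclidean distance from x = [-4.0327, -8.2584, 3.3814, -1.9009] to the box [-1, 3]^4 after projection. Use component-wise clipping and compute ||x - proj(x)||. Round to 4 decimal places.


Project each component onto [-1, 3].
clip(-4.0327) = -1.0, clip(-8.2584) = -1.0, clip(3.3814) = 3.0, clip(-1.9009) = -1.0
Projection = [-1.0, -1.0, 3.0, -1.0]
Squared diffs: [9.1973, 52.6844, 0.1455, 0.8116]
Distance = sqrt(62.8388) = 7.9271


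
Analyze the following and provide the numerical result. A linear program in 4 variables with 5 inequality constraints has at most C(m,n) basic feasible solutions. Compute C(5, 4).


Each vertex corresponds to some choice of n active constraints out of m, so the number of vertices is at most C(m, n) = m! / (n!(m-n)!).
m = 5, n = 4
Numerator: 5 * 4 * 3 * 2
Denominator: 4! = 24
C(5, 4) = 5


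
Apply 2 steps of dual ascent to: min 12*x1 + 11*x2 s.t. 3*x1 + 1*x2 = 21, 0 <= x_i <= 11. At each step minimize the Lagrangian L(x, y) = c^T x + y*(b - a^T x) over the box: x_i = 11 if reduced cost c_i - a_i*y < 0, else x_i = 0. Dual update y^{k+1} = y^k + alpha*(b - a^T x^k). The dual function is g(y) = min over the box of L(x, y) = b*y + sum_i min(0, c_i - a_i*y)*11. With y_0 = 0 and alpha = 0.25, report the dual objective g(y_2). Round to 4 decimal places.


Dual ascent for LP: min 12*x1 + 11*x2, 3*x1 + 1*x2 = 21, 0 <= x_i <= 11
Step 1: y^k = 0.0, reduced costs: (12.0, 11.0)
  x^k = (0.0, 0.0), subgradient = b - a^T x = 21.0
  y^{k+1} = 0.0 + 0.25*21.0 = 5.25
Step 2: y^k = 5.25, reduced costs: (-3.75, 5.75)
  x^k = (11.0, 0.0), subgradient = b - a^T x = -12.0
  y^{k+1} = 5.25 + 0.25*-12.0 = 2.25
Dual objective at y_2 = 2.25: reduced costs (5.25, 8.75), box minimizer x = (0.0, 0.0)
g(y_2) = b*y + (c1 - a1*y)*x1 + (c2 - a2*y)*x2 = 21*2.25 + 5.25*0.0 + 8.75*0.0 = 47.25 + 0.0 + 0.0 = 47.25


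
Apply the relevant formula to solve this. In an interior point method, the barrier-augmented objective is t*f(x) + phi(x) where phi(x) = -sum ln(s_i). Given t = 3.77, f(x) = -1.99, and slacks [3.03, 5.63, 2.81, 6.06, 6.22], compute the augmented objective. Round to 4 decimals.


Step 1: Compute log-barrier.
ln values: [1.1086, 1.7281, 1.0332, 1.8017, 1.8278]
phi = -(1.1086 + 1.7281 + 1.0332 + 1.8017 + 1.8278) = -7.4993
Step 2: Compute augmented objective.
t*f(x) = 3.77*-1.99 = -7.5023
Total = -7.5023 - 7.4993 = -15.0016


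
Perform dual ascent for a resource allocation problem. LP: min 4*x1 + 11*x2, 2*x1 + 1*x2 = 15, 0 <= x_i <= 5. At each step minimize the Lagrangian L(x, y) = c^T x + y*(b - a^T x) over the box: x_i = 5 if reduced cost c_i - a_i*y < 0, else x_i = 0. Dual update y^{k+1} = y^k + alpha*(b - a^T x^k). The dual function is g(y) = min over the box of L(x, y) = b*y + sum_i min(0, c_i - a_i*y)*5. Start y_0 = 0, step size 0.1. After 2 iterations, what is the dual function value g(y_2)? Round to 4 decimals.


Dual ascent for LP: min 4*x1 + 11*x2, 2*x1 + 1*x2 = 15, 0 <= x_i <= 5
Step 1: y^k = 0.0, reduced costs: (4.0, 11.0)
  x^k = (0.0, 0.0), subgradient = b - a^T x = 15.0
  y^{k+1} = 0.0 + 0.1*15.0 = 1.5
Step 2: y^k = 1.5, reduced costs: (1.0, 9.5)
  x^k = (0.0, 0.0), subgradient = b - a^T x = 15.0
  y^{k+1} = 1.5 + 0.1*15.0 = 3.0
Dual objective at y_2 = 3.0: reduced costs (-2.0, 8.0), box minimizer x = (5.0, 0.0)
g(y_2) = b*y + (c1 - a1*y)*x1 + (c2 - a2*y)*x2 = 15*3.0 + (-2.0)*5.0 + 8.0*0.0 = 45.0 - 10.0 + 0.0 = 35.0


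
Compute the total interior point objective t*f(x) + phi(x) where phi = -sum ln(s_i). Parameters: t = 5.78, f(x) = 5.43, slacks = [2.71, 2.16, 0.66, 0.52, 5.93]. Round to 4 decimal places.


Step 1: Compute log-barrier.
ln values: [0.9969, 0.7701, -0.4155, -0.6539, 1.78]
phi = -(0.9969 + 0.7701 - 0.4155 - 0.6539 + 1.78) = -2.4776
Step 2: Compute augmented objective.
t*f(x) = 5.78*5.43 = 31.3854
Total = 31.3854 - 2.4776 = 28.9078


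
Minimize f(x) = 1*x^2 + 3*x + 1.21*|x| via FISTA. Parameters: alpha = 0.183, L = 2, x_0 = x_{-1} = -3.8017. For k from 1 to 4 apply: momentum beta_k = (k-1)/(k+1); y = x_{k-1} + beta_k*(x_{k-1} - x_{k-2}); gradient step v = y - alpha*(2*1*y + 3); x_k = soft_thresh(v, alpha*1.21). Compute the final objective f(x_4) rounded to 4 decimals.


FISTA on f(x) = 1*x^2 + 3*x + 1.21*|x|
L = 2, alpha = 0.183
Iteration 1: beta = 0.0, y = -3.8017 + 0.0*(-3.8017 + 3.8017) = -3.8017
  grad(y) = -4.6034, v = y - alpha*grad = -2.9593
  prox(v) = soft_thresh(-2.9593, 0.2214) = -2.7378
Iteration 2: beta = 0.3333, y = -2.7378 + 0.3333*(-2.7378 + 3.8017) = -2.3832
  grad(y) = -1.7665, v = y - alpha*grad = -2.06
  prox(v) = soft_thresh(-2.06, 0.2214) = -1.8385
Iteration 3: beta = 0.5, y = -1.8385 + 0.5*(-1.8385 + 2.7378) = -1.3889
  grad(y) = 0.2222, v = y - alpha*grad = -1.4296
  prox(v) = soft_thresh(-1.4296, 0.2214) = -1.2081
Iteration 4: beta = 0.6, y = -1.2081 + 0.6*(-1.2081 + 1.8385) = -0.8299
  grad(y) = 1.3403, v = y - alpha*grad = -1.0751
  prox(v) = soft_thresh(-1.0751, 0.2214) = -0.8537
f(x_4) = 1*(-0.8537)^2 + 3*(-0.8537) + 1.21*|-0.8537| = -0.7993


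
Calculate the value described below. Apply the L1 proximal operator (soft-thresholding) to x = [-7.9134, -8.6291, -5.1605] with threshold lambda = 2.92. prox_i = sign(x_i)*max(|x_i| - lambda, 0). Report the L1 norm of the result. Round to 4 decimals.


Soft-thresholding with lambda = 2.92:
prox(-7.9134) = sign(-7.9134)*max(|-7.9134| - 2.92, 0) = -4.9934
prox(-8.6291) = sign(-8.6291)*max(|-8.6291| - 2.92, 0) = -5.7091
prox(-5.1605) = sign(-5.1605)*max(|-5.1605| - 2.92, 0) = -2.2405
prox(x) = [-4.9934, -5.7091, -2.2405]
||prox(x)||_1 = 4.9934 + 5.7091 + 2.2405 = 12.943


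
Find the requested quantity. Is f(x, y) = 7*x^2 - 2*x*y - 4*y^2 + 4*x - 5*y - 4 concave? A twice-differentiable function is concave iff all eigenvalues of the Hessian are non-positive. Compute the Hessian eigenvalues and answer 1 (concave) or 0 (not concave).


The Hessian of f(x,y) = 7*x^2 - 2*x*y - 4*y^2 + 4*x - 5*y - 4 is:
H = [[14, -2], [-2, -8]]
Trace = 14 - 8 = 6
Determinant = 14*-8 - (-2)^2 = -116
Discriminant = (6)^2 - 4*-116 = 500.0
Eigenvalues: lambda_1 = -8.1803, lambda_2 = 14.1803
The function is not concave.

0


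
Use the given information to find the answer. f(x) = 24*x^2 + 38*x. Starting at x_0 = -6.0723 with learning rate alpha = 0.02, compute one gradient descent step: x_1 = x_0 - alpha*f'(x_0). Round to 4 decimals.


We compute the gradient at x_0 and apply the update.
f'(x) = 48*x + 38
f'(-6.0723) = 48*-6.0723 + 38 = -253.4704
x_1 = -6.0723 - 0.02*-253.4704 = -1.0029


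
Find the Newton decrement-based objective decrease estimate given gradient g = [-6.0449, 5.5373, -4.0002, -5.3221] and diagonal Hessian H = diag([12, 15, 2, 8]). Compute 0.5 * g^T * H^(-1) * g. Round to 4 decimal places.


Step 1: H is diagonal, so H^(-1) * g = [-0.5037, 0.3692, -2.0001, -0.6653].
Step 2: g^T H^(-1) g = sum_i g_i^2 / H_ii
  = (-6.0449)^2/12 + (5.5373)^2/15 + (-4.0002)^2/2 + (-5.3221)^2/8
  = 3.0451 + 2.0441 + 8.0008 + 3.5406 = 16.6306
Step 3: Objective decrease = 0.5 * g^T H^(-1) g = 8.3153


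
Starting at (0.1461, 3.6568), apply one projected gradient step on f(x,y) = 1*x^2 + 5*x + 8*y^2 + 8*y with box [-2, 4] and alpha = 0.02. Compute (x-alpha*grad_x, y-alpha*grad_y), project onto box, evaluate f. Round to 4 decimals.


Step 1: Compute gradient at (0.1461, 3.6568).
grad_x = 2*1*0.1461 + 5 = 5.2922
grad_y = 2*8*3.6568 + 8 = 66.5088
Step 2: Gradient step.
x_raw = 0.1461 - 0.02*5.2922 = 0.0403
y_raw = 3.6568 - 0.02*66.5088 = 2.3266
Step 3: Project onto [-2, 4].
x_proj = clip(0.0403) = 0.0403
y_proj = clip(2.3266) = 2.3266
Step 4: Evaluate f.
f(0.0403, 2.3266) = 62.1213


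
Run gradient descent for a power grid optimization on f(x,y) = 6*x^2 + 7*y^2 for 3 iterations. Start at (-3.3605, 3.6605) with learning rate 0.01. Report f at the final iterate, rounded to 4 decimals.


Gradient descent on f(x,y) = 6*x^2 + 7*y^2.
Starting point: (-3.3605, 3.6605), alpha = 0.01
Step 1: grad_x = 2*6*-3.3605 = -40.326, grad_y = 2*7*3.6605 = 51.247
  x_1 = -3.3605 - 0.01*-40.326 = -2.9572
  y_1 = 3.6605 - 0.01*51.247 = 3.148
Step 2: grad_x = 2*6*-2.9572 = -35.4869, grad_y = 2*7*3.148 = 44.0724
  x_2 = -2.9572 - 0.01*-35.4869 = -2.6024
  y_2 = 3.148 - 0.01*44.0724 = 2.7073
Step 3: grad_x = 2*6*-2.6024 = -31.2285, grad_y = 2*7*2.7073 = 37.9023
  x_3 = -2.6024 - 0.01*-31.2285 = -2.2901
  y_3 = 2.7073 - 0.01*37.9023 = 2.3283
f(-2.2901, 2.3283) = 6*(-2.2901)^2 + 7*2.3283^2 = 69.4133


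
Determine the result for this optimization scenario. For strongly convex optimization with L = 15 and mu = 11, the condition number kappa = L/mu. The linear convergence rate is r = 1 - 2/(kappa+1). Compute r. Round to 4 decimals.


Step 1: Compute the condition number.
kappa = L/mu = 15/11 = 1.3636
Step 2: Compute the convergence rate.
r = 1 - 2/(kappa + 1) = 1 - 2*mu/(L + mu) = (L - mu)/(L + mu) = 4/26 = 0.1538


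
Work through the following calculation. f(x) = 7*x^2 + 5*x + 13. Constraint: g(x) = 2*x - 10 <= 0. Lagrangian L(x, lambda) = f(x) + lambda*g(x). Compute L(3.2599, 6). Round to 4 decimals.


Step 1: Evaluate f(x).
f(3.2599) = 7*3.2599^2 + 5*3.2599 + 13 = 103.6881
Step 2: Evaluate g(x).
g(3.2599) = 2*3.2599 - 10 = -3.4802
Step 3: Compute Lagrangian.
L = 103.6881 + 6*-3.4802 = 82.8069


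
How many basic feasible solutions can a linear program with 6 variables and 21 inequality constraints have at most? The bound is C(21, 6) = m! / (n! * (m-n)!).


Each vertex corresponds to some choice of n active constraints out of m, so the number of vertices is at most C(m, n) = m! / (n!(m-n)!).
m = 21, n = 6
Numerator: 21 * 20 * 19 * 18 * 17 * 16
Denominator: 6! = 720
C(21, 6) = 54264


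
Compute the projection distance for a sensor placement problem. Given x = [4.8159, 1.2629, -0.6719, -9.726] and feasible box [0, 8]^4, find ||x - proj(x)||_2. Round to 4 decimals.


Project each component onto [0, 8].
clip(4.8159) = 4.8159, clip(1.2629) = 1.2629, clip(-0.6719) = 0.0, clip(-9.726) = 0.0
Projection = [4.8159, 1.2629, 0.0, 0.0]
Squared diffs: [0.0, 0.0, 0.4514, 94.5951]
Distance = sqrt(95.0465) = 9.7492


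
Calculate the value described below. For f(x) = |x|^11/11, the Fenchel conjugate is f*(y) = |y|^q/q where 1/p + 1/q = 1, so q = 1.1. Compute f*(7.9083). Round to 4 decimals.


The conjugate exponent q satisfies 1/p + 1/q = 1.
p = 11, so q = 11/(11 - 1) = 1.1
|y|^q = 7.9083^1.1 = 9.725
f*(7.9083) = 9.725 / 1.1 = 8.8409


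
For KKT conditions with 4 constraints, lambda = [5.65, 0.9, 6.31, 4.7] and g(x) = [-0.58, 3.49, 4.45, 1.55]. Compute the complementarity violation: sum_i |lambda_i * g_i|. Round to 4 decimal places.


KKT complementary slackness check:
lambda_1 * g_1 = 5.65 * -0.58 = -3.277
lambda_2 * g_2 = 0.9 * 3.49 = 3.141
lambda_3 * g_3 = 6.31 * 4.45 = 28.0795
lambda_4 * g_4 = 4.7 * 1.55 = 7.285
Total violation = 3.277 + 3.141 + 28.0795 + 7.285 = 41.7825


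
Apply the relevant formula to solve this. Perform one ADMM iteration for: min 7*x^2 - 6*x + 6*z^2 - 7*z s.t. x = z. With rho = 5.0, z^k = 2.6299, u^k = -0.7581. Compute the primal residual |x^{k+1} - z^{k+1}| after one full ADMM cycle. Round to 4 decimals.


ADMM iteration with rho = 5.0, z^k = 2.6299, u^k = -0.7581
Step 1: x-update.
Minimize 7*x^2 - 6*x + (5.0/2)*(x - 2.6299 - 0.7581)^2
FOC: (2*7 + 5.0)*x = 6 + 5.0*(2.6299 + 0.7581)
x^{k+1} = 1.2074
Step 2: z-update.
Minimize 6*z^2 - 7*z + (5.0/2)*(1.2074 - z - 0.7581)^2
FOC: (2*6 + 5.0)*z = 7 + 5.0*(1.2074 - 0.7581)
z^{k+1} = 0.5439
Step 3: u-update.
u^{k+1} = -0.7581 + 1.2074 - 0.5439 = -0.0946
Step 4: Primal residual = |1.2074 - 0.5439| = 0.6635


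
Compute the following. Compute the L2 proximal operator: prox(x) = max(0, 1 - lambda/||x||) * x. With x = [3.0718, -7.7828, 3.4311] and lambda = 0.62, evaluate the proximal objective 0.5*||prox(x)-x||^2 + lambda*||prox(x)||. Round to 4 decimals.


Step 1: Compute ||x||.
||x|| = 9.0433
Step 2: Compute scaling factor.
scale = max(0, 1 - 0.62/9.0433) = 0.9314
Step 3: prox(x) = [2.8612, -7.2492, 3.1959]
||prox(x)|| = 8.4233
Step 4: Proximal objective.
0.5*||prox-x||^2 = 0.1922
lambda*||prox|| = 5.2224
Total = 5.4146


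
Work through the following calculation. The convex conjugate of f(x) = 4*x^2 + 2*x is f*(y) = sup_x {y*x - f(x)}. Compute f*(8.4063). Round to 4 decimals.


f*(y) = sup_x {y*x - a*x^2 - b*x} = sup_x {(y-b)*x - a*x^2}
FOC: (y - b) - 2a*x = 0 => x* = (y - b)/(2a)
x* = (8.4063 - 2)/(2*4) = 0.8008
f*(8.4063) = (y-b)^2/(4a) = (8.4063 - 2)^2/(4*4)
= 41.0407/16 = 2.565


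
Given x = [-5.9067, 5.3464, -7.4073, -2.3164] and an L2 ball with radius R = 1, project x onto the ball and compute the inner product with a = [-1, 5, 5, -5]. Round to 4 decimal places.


Step 1: Compute ||x|| (intermediates to 6 decimals).
||x|| = sqrt((-5.9067)^2 + 5.3464^2 + (-7.4073)^2 + (-2.3164)^2) = 11.12236
Step 2: Project.
Since ||x|| > R, scale = R/||x|| = 1/11.12236 = 0.089909, proj(x) = scale * x
proj(x) = [-0.531065, 0.480689, -0.665983, -0.208265]
Step 3: Dot product.
a^T * proj(x) = -1*(-0.531065) + 5*0.480689 + 5*(-0.665983) - 5*(-0.208265) = 0.6459


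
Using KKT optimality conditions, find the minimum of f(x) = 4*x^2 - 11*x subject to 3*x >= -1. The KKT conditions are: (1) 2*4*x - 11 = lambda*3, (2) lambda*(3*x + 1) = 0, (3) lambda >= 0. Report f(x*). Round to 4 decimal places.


Step 1: Try lambda = 0 (constraint inactive).
Stationarity: 2*4*x - 11 = 0
x* = 11/(2*4) = 1.375
Check constraint: 3*1.375 = 4.125 >= -1 -- satisfied.
Step 2: Compute optimal value.
f(x*) = 4*1.375^2 - 11*1.375 = -7.5625


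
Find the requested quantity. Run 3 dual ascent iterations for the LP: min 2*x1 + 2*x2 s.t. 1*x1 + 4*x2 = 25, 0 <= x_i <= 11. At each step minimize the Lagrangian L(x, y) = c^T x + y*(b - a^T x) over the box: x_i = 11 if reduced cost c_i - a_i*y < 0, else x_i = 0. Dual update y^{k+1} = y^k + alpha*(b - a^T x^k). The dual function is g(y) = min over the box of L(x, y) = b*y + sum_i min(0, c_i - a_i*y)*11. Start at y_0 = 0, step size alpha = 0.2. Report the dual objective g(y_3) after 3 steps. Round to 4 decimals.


Dual ascent for LP: min 2*x1 + 2*x2, 1*x1 + 4*x2 = 25, 0 <= x_i <= 11
Step 1: y^k = 0.0, reduced costs: (2.0, 2.0)
  x^k = (0.0, 0.0), subgradient = b - a^T x = 25.0
  y^{k+1} = 0.0 + 0.2*25.0 = 5.0
Step 2: y^k = 5.0, reduced costs: (-3.0, -18.0)
  x^k = (11.0, 11.0), subgradient = b - a^T x = -30.0
  y^{k+1} = 5.0 + 0.2*-30.0 = -1.0
Step 3: y^k = -1.0, reduced costs: (3.0, 6.0)
  x^k = (0.0, 0.0), subgradient = b - a^T x = 25.0
  y^{k+1} = -1.0 + 0.2*25.0 = 4.0
Dual objective at y_3 = 4.0: reduced costs (-2.0, -14.0), box minimizer x = (11.0, 11.0)
g(y_3) = b*y + (c1 - a1*y)*x1 + (c2 - a2*y)*x2 = 25*4.0 + (-2.0)*11.0 + (-14.0)*11.0 = 100.0 - 22.0 - 154.0 = -76.0


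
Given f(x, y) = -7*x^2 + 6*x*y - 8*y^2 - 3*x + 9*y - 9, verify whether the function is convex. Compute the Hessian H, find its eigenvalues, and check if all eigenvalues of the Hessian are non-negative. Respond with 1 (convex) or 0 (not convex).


The Hessian of f(x,y) = -7*x^2 + 6*x*y - 8*y^2 - 3*x + 9*y - 9 is:
H = [[-14, 6], [6, -16]]
Trace = -14 - 16 = -30
Determinant = -14*-16 - (6)^2 = 188
Discriminant = (-30)^2 - 4*188 = 148.0
Eigenvalues: lambda_1 = -21.0828, lambda_2 = -8.9172
The function is not convex.

0


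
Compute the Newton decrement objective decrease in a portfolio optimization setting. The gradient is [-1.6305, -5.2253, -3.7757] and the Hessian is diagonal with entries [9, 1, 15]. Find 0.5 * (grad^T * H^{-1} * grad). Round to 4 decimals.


Step 1: H is diagonal, so H^(-1) * g = [-0.1812, -5.2253, -0.2517].
Step 2: g^T H^(-1) g = sum_i g_i^2 / H_ii
  = (-1.6305)^2/9 + (-5.2253)^2/1 + (-3.7757)^2/15
  = 0.2954 + 27.3038 + 0.9504 = 28.5495
Step 3: Objective decrease = 0.5 * g^T H^(-1) g = 14.2748


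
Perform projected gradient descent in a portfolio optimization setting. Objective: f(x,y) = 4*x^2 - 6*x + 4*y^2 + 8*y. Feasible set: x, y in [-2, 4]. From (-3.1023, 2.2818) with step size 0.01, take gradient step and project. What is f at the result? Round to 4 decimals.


Step 1: Compute gradient at (-3.1023, 2.2818).
grad_x = 2*4*-3.1023 - 6 = -30.8184
grad_y = 2*4*2.2818 + 8 = 26.2544
Step 2: Gradient step.
x_raw = -3.1023 - 0.01*-30.8184 = -2.7941
y_raw = 2.2818 - 0.01*26.2544 = 2.0193
Step 3: Project onto [-2, 4].
x_proj = clip(-2.7941) = -2.0
y_proj = clip(2.0193) = 2.0193
Step 4: Evaluate f.
f(-2.0, 2.0193) = 60.4636


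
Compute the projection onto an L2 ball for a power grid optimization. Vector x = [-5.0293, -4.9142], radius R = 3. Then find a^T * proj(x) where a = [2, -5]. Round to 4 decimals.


Step 1: Compute ||x|| (intermediates to 6 decimals).
||x|| = sqrt((-5.0293)^2 + (-4.9142)^2) = 7.031587
Step 2: Project.
Since ||x|| > R, scale = R/||x|| = 3/7.031587 = 0.426646, proj(x) = scale * x
proj(x) = [-2.145731, -2.096624]
Step 3: Dot product.
a^T * proj(x) = 2*(-2.145731) - 5*(-2.096624) = 6.1917


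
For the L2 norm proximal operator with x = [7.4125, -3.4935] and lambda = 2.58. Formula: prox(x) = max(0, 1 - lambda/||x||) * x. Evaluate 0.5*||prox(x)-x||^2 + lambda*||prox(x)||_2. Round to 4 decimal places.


Step 1: Compute ||x||.
||x|| = 8.1945
Step 2: Compute scaling factor.
scale = max(0, 1 - 2.58/8.1945) = 0.6852
Step 3: prox(x) = [5.0787, -2.3936]
||prox(x)|| = 5.6145
Step 4: Proximal objective.
0.5*||prox-x||^2 = 3.3282
lambda*||prox|| = 14.4854
Total = 17.8136


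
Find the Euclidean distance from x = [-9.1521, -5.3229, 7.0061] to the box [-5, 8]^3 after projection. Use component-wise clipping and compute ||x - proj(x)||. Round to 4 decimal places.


Project each component onto [-5, 8].
clip(-9.1521) = -5.0, clip(-5.3229) = -5.0, clip(7.0061) = 7.0061
Projection = [-5.0, -5.0, 7.0061]
Squared diffs: [17.2399, 0.1043, 0.0]
Distance = sqrt(17.3442) = 4.1646


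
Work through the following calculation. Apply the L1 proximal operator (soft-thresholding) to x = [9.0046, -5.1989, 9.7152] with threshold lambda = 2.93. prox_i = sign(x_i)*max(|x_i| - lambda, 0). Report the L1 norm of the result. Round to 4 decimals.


Soft-thresholding with lambda = 2.93:
prox(9.0046) = sign(9.0046)*max(|9.0046| - 2.93, 0) = 6.0746
prox(-5.1989) = sign(-5.1989)*max(|-5.1989| - 2.93, 0) = -2.2689
prox(9.7152) = sign(9.7152)*max(|9.7152| - 2.93, 0) = 6.7852
prox(x) = [6.0746, -2.2689, 6.7852]
||prox(x)||_1 = 6.0746 + 2.2689 + 6.7852 = 15.1287


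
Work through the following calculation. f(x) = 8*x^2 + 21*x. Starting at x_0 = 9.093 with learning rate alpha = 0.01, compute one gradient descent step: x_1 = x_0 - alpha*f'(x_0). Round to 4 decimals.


We compute the gradient at x_0 and apply the update.
f'(x) = 16*x + 21
f'(9.093) = 16*9.093 + 21 = 166.488
x_1 = 9.093 - 0.01*166.488 = 7.4281


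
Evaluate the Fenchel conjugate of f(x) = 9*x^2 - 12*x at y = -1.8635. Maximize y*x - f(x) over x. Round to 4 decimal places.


f*(y) = sup_x {y*x - a*x^2 - b*x} = sup_x {(y-b)*x - a*x^2}
FOC: (y - b) - 2a*x = 0 => x* = (y - b)/(2a)
x* = (-1.8635 + 12)/(2*9) = 0.5631
f*(-1.8635) = (y-b)^2/(4a) = (-1.8635 + 12)^2/(4*9)
= 102.7486/36 = 2.8541


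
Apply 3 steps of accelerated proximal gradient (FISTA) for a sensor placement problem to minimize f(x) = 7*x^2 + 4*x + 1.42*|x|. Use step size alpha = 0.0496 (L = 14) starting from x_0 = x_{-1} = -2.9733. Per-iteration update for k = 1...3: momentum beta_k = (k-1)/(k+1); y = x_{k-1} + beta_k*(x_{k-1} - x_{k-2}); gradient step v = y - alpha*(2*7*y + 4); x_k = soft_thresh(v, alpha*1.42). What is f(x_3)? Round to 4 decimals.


FISTA on f(x) = 7*x^2 + 4*x + 1.42*|x|
L = 14, alpha = 0.0496
Iteration 1: beta = 0.0, y = -2.9733 + 0.0*(-2.9733 + 2.9733) = -2.9733
  grad(y) = -37.6262, v = y - alpha*grad = -1.107
  prox(v) = soft_thresh(-1.107, 0.0704) = -1.0366
Iteration 2: beta = 0.3333, y = -1.0366 + 0.3333*(-1.0366 + 2.9733) = -0.391
  grad(y) = -1.4746, v = y - alpha*grad = -0.3179
  prox(v) = soft_thresh(-0.3179, 0.0704) = -0.2475
Iteration 3: beta = 0.5, y = -0.2475 + 0.5*(-0.2475 + 1.0366) = 0.1471
  grad(y) = 6.0594, v = y - alpha*grad = -0.1534
  prox(v) = soft_thresh(-0.1534, 0.0704) = -0.083
f(x_3) = 7*(-0.083)^2 + 4*(-0.083) + 1.42*|-0.083| = -0.1659


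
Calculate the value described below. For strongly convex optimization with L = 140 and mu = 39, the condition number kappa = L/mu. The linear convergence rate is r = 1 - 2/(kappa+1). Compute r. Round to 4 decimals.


Step 1: Compute the condition number.
kappa = L/mu = 140/39 = 3.5897
Step 2: Compute the convergence rate.
r = 1 - 2/(kappa + 1) = 1 - 2*mu/(L + mu) = (L - mu)/(L + mu) = 101/179 = 0.5642


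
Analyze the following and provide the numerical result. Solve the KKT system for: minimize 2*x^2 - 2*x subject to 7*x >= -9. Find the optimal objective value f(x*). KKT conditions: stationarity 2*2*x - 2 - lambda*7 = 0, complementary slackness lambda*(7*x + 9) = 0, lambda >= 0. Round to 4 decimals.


Step 1: Try lambda = 0 (constraint inactive).
Stationarity: 2*2*x - 2 = 0
x* = 2/(2*2) = 0.5
Check constraint: 7*0.5 = 3.5 >= -9 -- satisfied.
Step 2: Compute optimal value.
f(x*) = 2*0.5^2 - 2*0.5 = -0.5


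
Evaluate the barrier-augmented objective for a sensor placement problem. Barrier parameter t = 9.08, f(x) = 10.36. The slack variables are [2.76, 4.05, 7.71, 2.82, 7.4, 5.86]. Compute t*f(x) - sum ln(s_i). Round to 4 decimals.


Step 1: Compute log-barrier.
ln values: [1.0152, 1.3987, 2.0425, 1.0367, 2.0015, 1.7681]
phi = -(1.0152 + 1.3987 + 2.0425 + 1.0367 + 2.0015 + 1.7681) = -9.2628
Step 2: Compute augmented objective.
t*f(x) = 9.08*10.36 = 94.0688
Total = 94.0688 - 9.2628 = 84.806


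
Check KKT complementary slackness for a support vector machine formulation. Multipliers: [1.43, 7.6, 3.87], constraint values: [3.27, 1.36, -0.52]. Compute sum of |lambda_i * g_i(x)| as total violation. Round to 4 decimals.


KKT complementary slackness check:
lambda_1 * g_1 = 1.43 * 3.27 = 4.6761
lambda_2 * g_2 = 7.6 * 1.36 = 10.336
lambda_3 * g_3 = 3.87 * -0.52 = -2.0124
Total violation = 4.6761 + 10.336 + 2.0124 = 17.0245


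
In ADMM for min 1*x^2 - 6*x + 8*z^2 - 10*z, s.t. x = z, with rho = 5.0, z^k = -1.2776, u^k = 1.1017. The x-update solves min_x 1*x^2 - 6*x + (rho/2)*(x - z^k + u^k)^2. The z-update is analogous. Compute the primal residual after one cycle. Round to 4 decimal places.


ADMM iteration with rho = 5.0, z^k = -1.2776, u^k = 1.1017
Step 1: x-update.
Minimize 1*x^2 - 6*x + (5.0/2)*(x + 1.2776 + 1.1017)^2
FOC: (2*1 + 5.0)*x = 6 + 5.0*(-1.2776 - 1.1017)
x^{k+1} = -0.8424
Step 2: z-update.
Minimize 8*z^2 - 10*z + (5.0/2)*(-0.8424 - z + 1.1017)^2
FOC: (2*8 + 5.0)*z = 10 + 5.0*(-0.8424 + 1.1017)
z^{k+1} = 0.5379
Step 3: u-update.
u^{k+1} = 1.1017 - 0.8424 - 0.5379 = -0.2786
Step 4: Primal residual = |-0.8424 - 0.5379| = 1.3803


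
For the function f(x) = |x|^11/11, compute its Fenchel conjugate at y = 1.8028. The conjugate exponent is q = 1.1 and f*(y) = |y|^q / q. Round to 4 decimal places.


The conjugate exponent q satisfies 1/p + 1/q = 1.
p = 11, so q = 11/(11 - 1) = 1.1
|y|^q = 1.8028^1.1 = 1.9122
f*(1.8028) = 1.9122 / 1.1 = 1.7384


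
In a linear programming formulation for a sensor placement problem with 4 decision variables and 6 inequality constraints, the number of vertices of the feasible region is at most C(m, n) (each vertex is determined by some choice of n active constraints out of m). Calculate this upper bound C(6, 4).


Each vertex corresponds to some choice of n active constraints out of m, so the number of vertices is at most C(m, n) = m! / (n!(m-n)!).
m = 6, n = 4
Numerator: 6 * 5 * 4 * 3
Denominator: 4! = 24
C(6, 4) = 15


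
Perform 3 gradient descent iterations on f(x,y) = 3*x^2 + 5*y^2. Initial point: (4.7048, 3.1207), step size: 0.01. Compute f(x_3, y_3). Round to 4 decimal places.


Gradient descent on f(x,y) = 3*x^2 + 5*y^2.
Starting point: (4.7048, 3.1207), alpha = 0.01
Step 1: grad_x = 2*3*4.7048 = 28.2288, grad_y = 2*5*3.1207 = 31.207
  x_1 = 4.7048 - 0.01*28.2288 = 4.4225
  y_1 = 3.1207 - 0.01*31.207 = 2.8086
Step 2: grad_x = 2*3*4.4225 = 26.5351, grad_y = 2*5*2.8086 = 28.0863
  x_2 = 4.4225 - 0.01*26.5351 = 4.1572
  y_2 = 2.8086 - 0.01*28.0863 = 2.5278
Step 3: grad_x = 2*3*4.1572 = 24.943, grad_y = 2*5*2.5278 = 25.2777
  x_3 = 4.1572 - 0.01*24.943 = 3.9077
  y_3 = 2.5278 - 0.01*25.2777 = 2.275
f(3.9077, 2.275) = 3*3.9077^2 + 5*2.275^2 = 71.689


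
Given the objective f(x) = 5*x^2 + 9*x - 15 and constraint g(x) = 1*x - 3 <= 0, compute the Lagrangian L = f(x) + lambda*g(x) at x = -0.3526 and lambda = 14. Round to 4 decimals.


Step 1: Evaluate f(x).
f(-0.3526) = 5*(-0.3526)^2 + 9*(-0.3526) - 15 = -17.5518
Step 2: Evaluate g(x).
g(-0.3526) = 1*-0.3526 - 3 = -3.3526
Step 3: Compute Lagrangian.
L = -17.5518 + 14*-3.3526 = -64.4882


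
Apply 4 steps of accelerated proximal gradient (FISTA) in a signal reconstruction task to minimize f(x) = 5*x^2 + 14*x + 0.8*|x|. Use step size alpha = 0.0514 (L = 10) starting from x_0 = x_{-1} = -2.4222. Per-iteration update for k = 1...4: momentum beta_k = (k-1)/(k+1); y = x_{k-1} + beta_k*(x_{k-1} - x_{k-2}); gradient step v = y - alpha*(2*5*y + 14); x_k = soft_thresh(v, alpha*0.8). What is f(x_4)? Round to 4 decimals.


FISTA on f(x) = 5*x^2 + 14*x + 0.8*|x|
L = 10, alpha = 0.0514
Iteration 1: beta = 0.0, y = -2.4222 + 0.0*(-2.4222 + 2.4222) = -2.4222
  grad(y) = -10.222, v = y - alpha*grad = -1.8968
  prox(v) = soft_thresh(-1.8968, 0.0411) = -1.8557
Iteration 2: beta = 0.3333, y = -1.8557 + 0.3333*(-1.8557 + 2.4222) = -1.6668
  grad(y) = -2.6683, v = y - alpha*grad = -1.5297
  prox(v) = soft_thresh(-1.5297, 0.0411) = -1.4886
Iteration 3: beta = 0.5, y = -1.4886 + 0.5*(-1.4886 + 1.8557) = -1.305
  grad(y) = 0.95, v = y - alpha*grad = -1.3538
  prox(v) = soft_thresh(-1.3538, 0.0411) = -1.3127
Iteration 4: beta = 0.6, y = -1.3127 + 0.6*(-1.3127 + 1.4886) = -1.2072
  grad(y) = 1.928, v = y - alpha*grad = -1.3063
  prox(v) = soft_thresh(-1.3063, 0.0411) = -1.2652
f(x_4) = 5*(-1.2652)^2 + 14*(-1.2652) + 0.8*|-1.2652| = -8.697


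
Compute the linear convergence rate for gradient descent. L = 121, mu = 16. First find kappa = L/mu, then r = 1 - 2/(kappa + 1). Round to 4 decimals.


Step 1: Compute the condition number.
kappa = L/mu = 121/16 = 7.5625
Step 2: Compute the convergence rate.
r = 1 - 2/(kappa + 1) = 1 - 2*mu/(L + mu) = (L - mu)/(L + mu) = 105/137 = 0.7664


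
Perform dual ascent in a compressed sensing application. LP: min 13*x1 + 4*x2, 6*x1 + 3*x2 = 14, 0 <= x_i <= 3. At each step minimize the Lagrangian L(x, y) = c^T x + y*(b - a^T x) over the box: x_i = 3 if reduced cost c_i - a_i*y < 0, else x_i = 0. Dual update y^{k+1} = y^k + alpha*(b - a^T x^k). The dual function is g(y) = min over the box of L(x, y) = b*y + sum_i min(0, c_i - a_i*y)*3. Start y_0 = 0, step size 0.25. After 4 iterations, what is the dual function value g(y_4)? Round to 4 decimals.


Dual ascent for LP: min 13*x1 + 4*x2, 6*x1 + 3*x2 = 14, 0 <= x_i <= 3
Step 1: y^k = 0.0, reduced costs: (13.0, 4.0)
  x^k = (0.0, 0.0), subgradient = b - a^T x = 14.0
  y^{k+1} = 0.0 + 0.25*14.0 = 3.5
Step 2: y^k = 3.5, reduced costs: (-8.0, -6.5)
  x^k = (3.0, 3.0), subgradient = b - a^T x = -13.0
  y^{k+1} = 3.5 + 0.25*-13.0 = 0.25
Step 3: y^k = 0.25, reduced costs: (11.5, 3.25)
  x^k = (0.0, 0.0), subgradient = b - a^T x = 14.0
  y^{k+1} = 0.25 + 0.25*14.0 = 3.75
Step 4: y^k = 3.75, reduced costs: (-9.5, -7.25)
  x^k = (3.0, 3.0), subgradient = b - a^T x = -13.0
  y^{k+1} = 3.75 + 0.25*-13.0 = 0.5
Dual objective at y_4 = 0.5: reduced costs (10.0, 2.5), box minimizer x = (0.0, 0.0)
g(y_4) = b*y + (c1 - a1*y)*x1 + (c2 - a2*y)*x2 = 14*0.5 + 10.0*0.0 + 2.5*0.0 = 7.0 + 0.0 + 0.0 = 7.0
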